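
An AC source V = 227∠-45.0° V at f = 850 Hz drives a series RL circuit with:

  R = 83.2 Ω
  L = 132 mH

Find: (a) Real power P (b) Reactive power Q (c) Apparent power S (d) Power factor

Step 1 — Angular frequency: ω = 2π·f = 2π·850 = 5341 rad/s.
Step 2 — Component impedances:
  R: Z = R = 83.2 Ω
  L: Z = jωL = j·5341·0.132 = 0 + j705 Ω
Step 3 — Series combination: Z_total = R + L = 83.2 + j705 Ω = 709.9∠83.3° Ω.
Step 4 — Source phasor: V = 227∠-45.0° V = 160.5 - j160.5 V.
Step 5 — Current: I = V / Z = -0.1981 - j0.2511 A = 0.3198∠-128.3° A.
Step 6 — Complex power: S = V·I* = 8.508 + j72.09 VA.
Step 7 — Real power: P = Re(S) = 8.508 W.
Step 8 — Reactive power: Q = Im(S) = 72.09 VAR.
Step 9 — Apparent power: |S| = 72.59 VA.
Step 10 — Power factor: PF = P/|S| = 0.1172 (lagging).

(a) P = 8.508 W  (b) Q = 72.09 VAR  (c) S = 72.59 VA  (d) PF = 0.1172 (lagging)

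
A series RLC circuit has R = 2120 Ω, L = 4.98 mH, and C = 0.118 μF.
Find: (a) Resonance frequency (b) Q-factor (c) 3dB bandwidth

Step 1 — Resonance: ω₀ = 1/√(LC) = 1/√(0.00498·1.18e-07) = 4.125e+04 rad/s.
Step 2 — f₀ = ω₀/(2π) = 6565 Hz.
Step 3 — Series Q: Q = ω₀L/R = 4.125e+04·0.00498/2120 = 0.0969.
Step 4 — Bandwidth: Δω = ω₀/Q = 4.257e+05 rad/s; BW = Δω/(2π) = 6.775e+04 Hz.

(a) f₀ = 6565 Hz  (b) Q = 0.0969  (c) BW = 6.775e+04 Hz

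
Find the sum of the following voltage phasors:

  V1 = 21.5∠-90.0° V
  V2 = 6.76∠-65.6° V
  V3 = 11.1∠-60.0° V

Step 1 — Convert each phasor to rectangular form:
  V1 = 21.5·(cos(-90.0°) + j·sin(-90.0°)) = 0 - j21.5 V
  V2 = 6.76·(cos(-65.6°) + j·sin(-65.6°)) = 2.793 - j6.156 V
  V3 = 11.1·(cos(-60.0°) + j·sin(-60.0°)) = 5.55 - j9.613 V
Step 2 — Sum components: V_total = 8.343 - j37.27 V.
Step 3 — Convert to polar: |V_total| = 38.19 V, ∠V_total = -77.4°.

V_total = 38.19∠-77.4° V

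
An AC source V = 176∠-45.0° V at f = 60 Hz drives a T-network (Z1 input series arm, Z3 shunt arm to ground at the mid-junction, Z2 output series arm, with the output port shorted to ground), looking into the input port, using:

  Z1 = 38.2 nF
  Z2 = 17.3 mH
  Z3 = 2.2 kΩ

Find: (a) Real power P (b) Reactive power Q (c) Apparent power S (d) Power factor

Step 1 — Angular frequency: ω = 2π·f = 2π·60 = 377 rad/s.
Step 2 — Component impedances:
  Z1: Z = 1/(jωC) = -j/(ω·C) = 0 - j6.944e+04 Ω
  Z2: Z = jωL = j·377·0.0173 = 0 + j6.522 Ω
  Z3: Z = R = 2200 Ω
Step 3 — With the output port shorted to ground, the output series arm Z2 runs from the junction to ground; the shunt arm Z3 also runs from the junction to ground. They appear in parallel: Z3 || Z2 = 0.01933 + j6.522 Ω.
Step 4 — Series with input arm Z1: Z_in = Z1 + (Z3 || Z2) = 0.01933 - j6.943e+04 Ω = 6.943e+04∠-90.0° Ω.
Step 5 — Source phasor: V = 176∠-45.0° V = 124.5 - j124.5 V.
Step 6 — Current: I = V / Z = 0.001792 + j0.001792 A = 0.002535∠45.0° A.
Step 7 — Complex power: S = V·I* = 1.242e-07 - j0.4461 VA.
Step 8 — Real power: P = Re(S) = 1.242e-07 W.
Step 9 — Reactive power: Q = Im(S) = -0.4461 VAR.
Step 10 — Apparent power: |S| = 0.4461 VA.
Step 11 — Power factor: PF = P/|S| = 2.785e-07 (leading).

(a) P = 1.242e-07 W  (b) Q = -0.4461 VAR  (c) S = 0.4461 VA  (d) PF = 2.785e-07 (leading)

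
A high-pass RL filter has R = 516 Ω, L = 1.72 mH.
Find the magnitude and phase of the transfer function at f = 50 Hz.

Step 1 — Angular frequency: ω = 2π·50 = 314.2 rad/s.
Step 2 — Transfer function: H(jω) = jωL/(R + jωL).
Step 3 — Numerator jωL = j·0.5404; denominator R + jωL = 516 + j0.5404.
Step 4 — H = 1.097e-06 + j0.001047.
Step 5 — Magnitude: |H| = 0.001047 (-59.6 dB); phase: φ = 89.9°.

|H| = 0.001047 (-59.6 dB), φ = 89.9°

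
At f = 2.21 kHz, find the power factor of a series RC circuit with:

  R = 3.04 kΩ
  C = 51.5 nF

Step 1 — Angular frequency: ω = 2π·f = 2π·2210 = 1.389e+04 rad/s.
Step 2 — Component impedances:
  R: Z = R = 3040 Ω
  C: Z = 1/(jωC) = -j/(ω·C) = 0 - j1398 Ω
Step 3 — Series combination: Z_total = R + C = 3040 - j1398 Ω = 3346∠-24.7° Ω.
Step 4 — Power factor: PF = cos(φ) = Re(Z)/|Z| = 3040/3346 = 0.9085.
Step 5 — Type: Im(Z) = -1398 ⇒ leading (phase φ = -24.7°).

PF = 0.9085 (leading, φ = -24.7°)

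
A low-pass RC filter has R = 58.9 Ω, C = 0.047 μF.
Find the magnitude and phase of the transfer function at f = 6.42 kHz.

Step 1 — Angular frequency: ω = 2π·6420 = 4.034e+04 rad/s.
Step 2 — Transfer function: H(jω) = 1/(1 + jωRC).
Step 3 — Denominator: 1 + jωRC = 1 + j·4.034e+04·58.9·4.7e-08 = 1 + j0.1117.
Step 4 — H = 0.9877 - j0.1103.
Step 5 — Magnitude: |H| = 0.9938 (-0.1 dB); phase: φ = -6.4°.

|H| = 0.9938 (-0.1 dB), φ = -6.4°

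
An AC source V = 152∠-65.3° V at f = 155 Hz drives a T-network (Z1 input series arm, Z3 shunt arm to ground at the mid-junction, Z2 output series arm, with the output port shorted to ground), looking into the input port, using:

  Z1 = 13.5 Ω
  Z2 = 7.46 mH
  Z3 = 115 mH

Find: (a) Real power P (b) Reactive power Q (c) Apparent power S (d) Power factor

Step 1 — Angular frequency: ω = 2π·f = 2π·155 = 973.9 rad/s.
Step 2 — Component impedances:
  Z1: Z = R = 13.5 Ω
  Z2: Z = jωL = j·973.9·0.00746 = 0 + j7.265 Ω
  Z3: Z = jωL = j·973.9·0.115 = 0 + j112 Ω
Step 3 — With the output port shorted to ground, the output series arm Z2 runs from the junction to ground; the shunt arm Z3 also runs from the junction to ground. They appear in parallel: Z3 || Z2 = 0 + j6.823 Ω.
Step 4 — Series with input arm Z1: Z_in = Z1 + (Z3 || Z2) = 13.5 + j6.823 Ω = 15.13∠26.8° Ω.
Step 5 — Source phasor: V = 152∠-65.3° V = 63.52 - j138.1 V.
Step 6 — Current: I = V / Z = -0.3702 - j10.04 A = 10.05∠-92.1° A.
Step 7 — Complex power: S = V·I* = 1363 + j688.9 VA.
Step 8 — Real power: P = Re(S) = 1363 W.
Step 9 — Reactive power: Q = Im(S) = 688.9 VAR.
Step 10 — Apparent power: |S| = 1527 VA.
Step 11 — Power factor: PF = P/|S| = 0.8925 (lagging).

(a) P = 1363 W  (b) Q = 688.9 VAR  (c) S = 1527 VA  (d) PF = 0.8925 (lagging)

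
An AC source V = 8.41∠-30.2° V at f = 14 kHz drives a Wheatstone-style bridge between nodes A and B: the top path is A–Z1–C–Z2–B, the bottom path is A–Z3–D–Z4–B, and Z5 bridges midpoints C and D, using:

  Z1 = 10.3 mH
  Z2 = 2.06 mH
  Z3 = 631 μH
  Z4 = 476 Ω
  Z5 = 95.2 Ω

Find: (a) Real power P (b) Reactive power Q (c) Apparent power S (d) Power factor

Step 1 — Angular frequency: ω = 2π·f = 2π·1.4e+04 = 8.796e+04 rad/s.
Step 2 — Component impedances:
  Z1: Z = jωL = j·8.796e+04·0.0103 = 0 + j906 Ω
  Z2: Z = jωL = j·8.796e+04·0.00206 = 0 + j181.2 Ω
  Z3: Z = jωL = j·8.796e+04·0.000631 = 0 + j55.51 Ω
  Z4: Z = R = 476 Ω
  Z5: Z = R = 95.2 Ω
Step 3 — Bridge requires nodal analysis (the Z5 bridge couples midpoints C and D, so the two paths cannot be reduced to a simple series/parallel combination). Setting node B to ground and injecting 1 A at node A, the 3-node admittance system at A, C, D solves to V_A = Z_AB = 110.4 + j173.7 Ω = 205.8∠57.6° Ω.
Step 4 — Source phasor: V = 8.41∠-30.2° V = 7.269 - j4.23 V.
Step 5 — Current: I = V / Z = 0.001601 - j0.04083 A = 0.04086∠-87.8° A.
Step 6 — Complex power: S = V·I* = 0.1844 + j0.29 VA.
Step 7 — Real power: P = Re(S) = 0.1844 W.
Step 8 — Reactive power: Q = Im(S) = 0.29 VAR.
Step 9 — Apparent power: |S| = 0.3437 VA.
Step 10 — Power factor: PF = P/|S| = 0.5365 (lagging).

(a) P = 0.1844 W  (b) Q = 0.29 VAR  (c) S = 0.3437 VA  (d) PF = 0.5365 (lagging)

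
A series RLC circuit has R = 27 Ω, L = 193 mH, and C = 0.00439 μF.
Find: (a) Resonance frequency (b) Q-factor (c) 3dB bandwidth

Step 1 — Resonance: ω₀ = 1/√(LC) = 1/√(0.193·4.39e-09) = 3.435e+04 rad/s.
Step 2 — f₀ = ω₀/(2π) = 5468 Hz.
Step 3 — Series Q: Q = ω₀L/R = 3.435e+04·0.193/27 = 245.6.
Step 4 — Bandwidth: Δω = ω₀/Q = 139.9 rad/s; BW = Δω/(2π) = 22.27 Hz.

(a) f₀ = 5468 Hz  (b) Q = 245.6  (c) BW = 22.27 Hz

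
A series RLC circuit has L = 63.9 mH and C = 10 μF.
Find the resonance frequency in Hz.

Step 1 — Resonance condition Im(Z)=0 gives ω₀ = 1/√(LC).
Step 2 — ω₀ = 1/√(0.0639·1e-05) = 1251 rad/s.
Step 3 — f₀ = ω₀/(2π) = 199.1 Hz.

f₀ = 199.1 Hz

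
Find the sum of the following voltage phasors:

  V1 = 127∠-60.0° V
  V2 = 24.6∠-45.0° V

Step 1 — Convert each phasor to rectangular form:
  V1 = 127·(cos(-60.0°) + j·sin(-60.0°)) = 63.5 - j110 V
  V2 = 24.6·(cos(-45.0°) + j·sin(-45.0°)) = 17.39 - j17.39 V
Step 2 — Sum components: V_total = 80.89 - j127.4 V.
Step 3 — Convert to polar: |V_total| = 150.9 V, ∠V_total = -57.6°.

V_total = 150.9∠-57.6° V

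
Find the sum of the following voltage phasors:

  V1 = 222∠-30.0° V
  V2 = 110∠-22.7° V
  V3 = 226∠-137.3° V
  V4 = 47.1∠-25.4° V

Step 1 — Convert each phasor to rectangular form:
  V1 = 222·(cos(-30.0°) + j·sin(-30.0°)) = 192.3 - j111 V
  V2 = 110·(cos(-22.7°) + j·sin(-22.7°)) = 101.5 - j42.45 V
  V3 = 226·(cos(-137.3°) + j·sin(-137.3°)) = -166.1 - j153.3 V
  V4 = 47.1·(cos(-25.4°) + j·sin(-25.4°)) = 42.55 - j20.2 V
Step 2 — Sum components: V_total = 170.2 - j326.9 V.
Step 3 — Convert to polar: |V_total| = 368.6 V, ∠V_total = -62.5°.

V_total = 368.6∠-62.5° V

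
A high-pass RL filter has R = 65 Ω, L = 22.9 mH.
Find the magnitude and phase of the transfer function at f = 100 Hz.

Step 1 — Angular frequency: ω = 2π·100 = 628.3 rad/s.
Step 2 — Transfer function: H(jω) = jωL/(R + jωL).
Step 3 — Numerator jωL = j·14.39; denominator R + jωL = 65 + j14.39.
Step 4 — H = 0.04671 + j0.211.
Step 5 — Magnitude: |H| = 0.2161 (-13.3 dB); phase: φ = 77.5°.

|H| = 0.2161 (-13.3 dB), φ = 77.5°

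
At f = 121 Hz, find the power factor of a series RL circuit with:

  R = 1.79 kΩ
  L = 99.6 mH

Step 1 — Angular frequency: ω = 2π·f = 2π·121 = 760.3 rad/s.
Step 2 — Component impedances:
  R: Z = R = 1790 Ω
  L: Z = jωL = j·760.3·0.0996 = 0 + j75.72 Ω
Step 3 — Series combination: Z_total = R + L = 1790 + j75.72 Ω = 1792∠2.4° Ω.
Step 4 — Power factor: PF = cos(φ) = Re(Z)/|Z| = 1790/1791.6 = 0.9991.
Step 5 — Type: Im(Z) = 75.72 ⇒ lagging (phase φ = 2.4°).

PF = 0.9991 (lagging, φ = 2.4°)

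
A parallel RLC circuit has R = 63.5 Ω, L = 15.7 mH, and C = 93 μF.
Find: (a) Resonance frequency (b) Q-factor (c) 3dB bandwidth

Step 1 — Resonance: ω₀ = 1/√(LC) = 1/√(0.0157·9.3e-05) = 827.6 rad/s.
Step 2 — f₀ = ω₀/(2π) = 131.7 Hz.
Step 3 — Parallel Q: Q = R/(ω₀L) = 63.5/(827.6·0.0157) = 4.887.
Step 4 — Bandwidth: Δω = ω₀/Q = 169.3 rad/s; BW = Δω/(2π) = 26.95 Hz.

(a) f₀ = 131.7 Hz  (b) Q = 4.887  (c) BW = 26.95 Hz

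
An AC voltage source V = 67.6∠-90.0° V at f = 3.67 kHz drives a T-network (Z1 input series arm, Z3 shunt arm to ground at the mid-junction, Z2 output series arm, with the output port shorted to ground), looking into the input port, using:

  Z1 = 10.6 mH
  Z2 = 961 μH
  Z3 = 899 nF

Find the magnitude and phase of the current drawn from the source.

Step 1 — Angular frequency: ω = 2π·f = 2π·3670 = 2.306e+04 rad/s.
Step 2 — Component impedances:
  Z1: Z = jωL = j·2.306e+04·0.0106 = 0 + j244.4 Ω
  Z2: Z = jωL = j·2.306e+04·0.000961 = 0 + j22.16 Ω
  Z3: Z = 1/(jωC) = -j/(ω·C) = 0 - j48.24 Ω
Step 3 — With the output port shorted to ground, the output series arm Z2 runs from the junction to ground; the shunt arm Z3 also runs from the junction to ground. They appear in parallel: Z3 || Z2 = 0 + j40.99 Ω.
Step 4 — Series with input arm Z1: Z_in = Z1 + (Z3 || Z2) = 0 + j285.4 Ω = 285.4∠90.0° Ω.
Step 5 — Source phasor: V = 67.6∠-90.0° V = 0 - j67.6 V.
Step 6 — Ohm's law: I = V / Z_total = (0 - j67.6) / (0 + j285.4) = -0.2368 A.
Step 7 — Convert to polar: |I| = 0.2368 A, ∠I = -180.0°.

I = 0.2368∠-180.0° A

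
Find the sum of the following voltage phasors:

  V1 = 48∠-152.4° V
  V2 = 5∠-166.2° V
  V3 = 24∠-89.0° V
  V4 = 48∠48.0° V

Step 1 — Convert each phasor to rectangular form:
  V1 = 48·(cos(-152.4°) + j·sin(-152.4°)) = -42.54 - j22.24 V
  V2 = 5·(cos(-166.2°) + j·sin(-166.2°)) = -4.856 - j1.193 V
  V3 = 24·(cos(-89.0°) + j·sin(-89.0°)) = 0.4189 - j24 V
  V4 = 48·(cos(48.0°) + j·sin(48.0°)) = 32.12 + j35.67 V
Step 2 — Sum components: V_total = -14.86 - j11.76 V.
Step 3 — Convert to polar: |V_total| = 18.95 V, ∠V_total = -141.6°.

V_total = 18.95∠-141.6° V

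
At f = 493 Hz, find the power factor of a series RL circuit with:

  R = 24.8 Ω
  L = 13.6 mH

Step 1 — Angular frequency: ω = 2π·f = 2π·493 = 3098 rad/s.
Step 2 — Component impedances:
  R: Z = R = 24.8 Ω
  L: Z = jωL = j·3098·0.0136 = 0 + j42.13 Ω
Step 3 — Series combination: Z_total = R + L = 24.8 + j42.13 Ω = 48.89∠59.5° Ω.
Step 4 — Power factor: PF = cos(φ) = Re(Z)/|Z| = 24.8/48.89 = 0.5073.
Step 5 — Type: Im(Z) = 42.13 ⇒ lagging (phase φ = 59.5°).

PF = 0.5073 (lagging, φ = 59.5°)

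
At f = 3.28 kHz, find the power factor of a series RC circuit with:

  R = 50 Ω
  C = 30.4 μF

Step 1 — Angular frequency: ω = 2π·f = 2π·3280 = 2.061e+04 rad/s.
Step 2 — Component impedances:
  R: Z = R = 50 Ω
  C: Z = 1/(jωC) = -j/(ω·C) = 0 - j1.596 Ω
Step 3 — Series combination: Z_total = R + C = 50 - j1.596 Ω = 50.03∠-1.8° Ω.
Step 4 — Power factor: PF = cos(φ) = Re(Z)/|Z| = 50/50.025 = 0.9995.
Step 5 — Type: Im(Z) = -1.596 ⇒ leading (phase φ = -1.8°).

PF = 0.9995 (leading, φ = -1.8°)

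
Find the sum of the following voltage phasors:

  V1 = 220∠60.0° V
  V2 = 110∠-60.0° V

Step 1 — Convert each phasor to rectangular form:
  V1 = 220·(cos(60.0°) + j·sin(60.0°)) = 110 + j190.5 V
  V2 = 110·(cos(-60.0°) + j·sin(-60.0°)) = 55 - j95.26 V
Step 2 — Sum components: V_total = 165 + j95.26 V.
Step 3 — Convert to polar: |V_total| = 190.5 V, ∠V_total = 30.0°.

V_total = 190.5∠30.0° V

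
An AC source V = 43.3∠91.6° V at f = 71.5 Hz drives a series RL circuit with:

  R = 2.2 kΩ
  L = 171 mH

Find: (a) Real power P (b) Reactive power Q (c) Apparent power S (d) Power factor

Step 1 — Angular frequency: ω = 2π·f = 2π·71.5 = 449.2 rad/s.
Step 2 — Component impedances:
  R: Z = R = 2200 Ω
  L: Z = jωL = j·449.2·0.171 = 0 + j76.82 Ω
Step 3 — Series combination: Z_total = R + L = 2200 + j76.82 Ω = 2201∠2.0° Ω.
Step 4 — Source phasor: V = 43.3∠91.6° V = -1.209 + j43.28 V.
Step 5 — Current: I = V / Z = 0.0001373 + j0.01967 A = 0.01967∠89.6° A.
Step 6 — Complex power: S = V·I* = 0.8512 + j0.02972 VA.
Step 7 — Real power: P = Re(S) = 0.8512 W.
Step 8 — Reactive power: Q = Im(S) = 0.02972 VAR.
Step 9 — Apparent power: |S| = 0.8517 VA.
Step 10 — Power factor: PF = P/|S| = 0.9994 (lagging).

(a) P = 0.8512 W  (b) Q = 0.02972 VAR  (c) S = 0.8517 VA  (d) PF = 0.9994 (lagging)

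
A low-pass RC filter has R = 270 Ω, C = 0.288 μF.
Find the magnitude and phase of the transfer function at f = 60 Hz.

Step 1 — Angular frequency: ω = 2π·60 = 377 rad/s.
Step 2 — Transfer function: H(jω) = 1/(1 + jωRC).
Step 3 — Denominator: 1 + jωRC = 1 + j·377·270·2.88e-07 = 1 + j0.02931.
Step 4 — H = 0.9991 - j0.02929.
Step 5 — Magnitude: |H| = 0.9996 (-0.0 dB); phase: φ = -1.7°.

|H| = 0.9996 (-0.0 dB), φ = -1.7°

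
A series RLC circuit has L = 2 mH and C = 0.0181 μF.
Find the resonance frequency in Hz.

Step 1 — Resonance condition Im(Z)=0 gives ω₀ = 1/√(LC).
Step 2 — ω₀ = 1/√(0.002·1.81e-08) = 1.662e+05 rad/s.
Step 3 — f₀ = ω₀/(2π) = 2.645e+04 Hz.

f₀ = 2.645e+04 Hz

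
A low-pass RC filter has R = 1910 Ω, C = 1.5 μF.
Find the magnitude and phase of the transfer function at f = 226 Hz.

Step 1 — Angular frequency: ω = 2π·226 = 1420 rad/s.
Step 2 — Transfer function: H(jω) = 1/(1 + jωRC).
Step 3 — Denominator: 1 + jωRC = 1 + j·1420·1910·1.5e-06 = 1 + j4.068.
Step 4 — H = 0.05698 - j0.2318.
Step 5 — Magnitude: |H| = 0.2387 (-12.4 dB); phase: φ = -76.2°.

|H| = 0.2387 (-12.4 dB), φ = -76.2°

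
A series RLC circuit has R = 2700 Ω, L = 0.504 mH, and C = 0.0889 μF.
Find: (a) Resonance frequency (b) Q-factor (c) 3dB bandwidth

Step 1 — Resonance: ω₀ = 1/√(LC) = 1/√(0.000504·8.89e-08) = 1.494e+05 rad/s.
Step 2 — f₀ = ω₀/(2π) = 2.378e+04 Hz.
Step 3 — Series Q: Q = ω₀L/R = 1.494e+05·0.000504/2700 = 0.02789.
Step 4 — Bandwidth: Δω = ω₀/Q = 5.357e+06 rad/s; BW = Δω/(2π) = 8.526e+05 Hz.

(a) f₀ = 2.378e+04 Hz  (b) Q = 0.02789  (c) BW = 8.526e+05 Hz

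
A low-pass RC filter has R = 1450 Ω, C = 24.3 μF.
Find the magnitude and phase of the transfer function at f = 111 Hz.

Step 1 — Angular frequency: ω = 2π·111 = 697.4 rad/s.
Step 2 — Transfer function: H(jω) = 1/(1 + jωRC).
Step 3 — Denominator: 1 + jωRC = 1 + j·697.4·1450·2.43e-05 = 1 + j24.57.
Step 4 — H = 0.001653 - j0.04063.
Step 5 — Magnitude: |H| = 0.04066 (-27.8 dB); phase: φ = -87.7°.

|H| = 0.04066 (-27.8 dB), φ = -87.7°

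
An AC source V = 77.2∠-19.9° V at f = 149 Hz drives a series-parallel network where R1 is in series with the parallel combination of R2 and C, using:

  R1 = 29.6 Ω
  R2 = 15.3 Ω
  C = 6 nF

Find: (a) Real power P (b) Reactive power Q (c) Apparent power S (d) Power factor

Step 1 — Angular frequency: ω = 2π·f = 2π·149 = 936.2 rad/s.
Step 2 — Component impedances:
  R1: Z = R = 29.6 Ω
  R2: Z = R = 15.3 Ω
  C: Z = 1/(jωC) = -j/(ω·C) = 0 - j1.78e+05 Ω
Step 3 — Parallel branch: R2 || C = 1/(1/R2 + 1/C) = 15.3 - j0.001315 Ω.
Step 4 — Series with R1: Z_total = R1 + (R2 || C) = 44.9 - j0.001315 Ω = 44.9∠-0.0° Ω.
Step 5 — Source phasor: V = 77.2∠-19.9° V = 72.59 - j26.28 V.
Step 6 — Current: I = V / Z = 1.617 - j0.5852 A = 1.719∠-19.9° A.
Step 7 — Complex power: S = V·I* = 132.7 - j0.003887 VA.
Step 8 — Real power: P = Re(S) = 132.7 W.
Step 9 — Reactive power: Q = Im(S) = -0.003887 VAR.
Step 10 — Apparent power: |S| = 132.7 VA.
Step 11 — Power factor: PF = P/|S| = 1 (leading).

(a) P = 132.7 W  (b) Q = -0.003887 VAR  (c) S = 132.7 VA  (d) PF = 1 (leading)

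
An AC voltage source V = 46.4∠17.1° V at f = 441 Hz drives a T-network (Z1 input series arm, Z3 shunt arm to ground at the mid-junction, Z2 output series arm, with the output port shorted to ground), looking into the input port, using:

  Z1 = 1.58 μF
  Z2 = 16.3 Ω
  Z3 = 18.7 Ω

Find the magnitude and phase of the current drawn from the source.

Step 1 — Angular frequency: ω = 2π·f = 2π·441 = 2771 rad/s.
Step 2 — Component impedances:
  Z1: Z = 1/(jωC) = -j/(ω·C) = 0 - j228.4 Ω
  Z2: Z = R = 16.3 Ω
  Z3: Z = R = 18.7 Ω
Step 3 — With the output port shorted to ground, the output series arm Z2 runs from the junction to ground; the shunt arm Z3 also runs from the junction to ground. They appear in parallel: Z3 || Z2 = 8.709 Ω.
Step 4 — Series with input arm Z1: Z_in = Z1 + (Z3 || Z2) = 8.709 - j228.4 Ω = 228.6∠-87.8° Ω.
Step 5 — Source phasor: V = 46.4∠17.1° V = 44.35 + j13.64 V.
Step 6 — Ohm's law: I = V / Z_total = (44.35 + j13.64) / (8.709 - j228.4) = -0.05225 + j0.1962 A.
Step 7 — Convert to polar: |I| = 0.203 A, ∠I = 104.9°.

I = 0.203∠104.9° A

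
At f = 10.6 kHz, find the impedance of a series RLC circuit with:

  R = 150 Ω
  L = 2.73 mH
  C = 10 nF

Step 1 — Angular frequency: ω = 2π·f = 2π·1.06e+04 = 6.66e+04 rad/s.
Step 2 — Component impedances:
  R: Z = R = 150 Ω
  L: Z = jωL = j·6.66e+04·0.00273 = 0 + j181.8 Ω
  C: Z = 1/(jωC) = -j/(ω·C) = 0 - j1501 Ω
Step 3 — Series combination: Z_total = R + L + C = 150 - j1320 Ω = 1328∠-83.5° Ω.

Z = 150 - j1320 Ω = 1328∠-83.5° Ω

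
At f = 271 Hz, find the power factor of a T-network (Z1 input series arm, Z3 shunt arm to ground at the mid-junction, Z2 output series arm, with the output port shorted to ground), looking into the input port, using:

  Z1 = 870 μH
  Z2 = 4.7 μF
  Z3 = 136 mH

Step 1 — Angular frequency: ω = 2π·f = 2π·271 = 1703 rad/s.
Step 2 — Component impedances:
  Z1: Z = jωL = j·1703·0.00087 = 0 + j1.481 Ω
  Z2: Z = 1/(jωC) = -j/(ω·C) = 0 - j125 Ω
  Z3: Z = jωL = j·1703·0.136 = 0 + j231.6 Ω
Step 3 — With the output port shorted to ground, the output series arm Z2 runs from the junction to ground; the shunt arm Z3 also runs from the junction to ground. They appear in parallel: Z3 || Z2 = 0 - j271.4 Ω.
Step 4 — Series with input arm Z1: Z_in = Z1 + (Z3 || Z2) = 0 - j269.9 Ω = 269.9∠-90.0° Ω.
Step 5 — Power factor: PF = cos(φ) = Re(Z)/|Z| = 0/269.9 = 0.
Step 6 — Type: Im(Z) = -269.9 ⇒ leading (phase φ = -90.0°).

PF = 0 (leading, φ = -90.0°)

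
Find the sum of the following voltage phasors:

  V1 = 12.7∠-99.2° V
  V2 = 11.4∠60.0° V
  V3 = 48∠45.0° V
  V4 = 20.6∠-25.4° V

Step 1 — Convert each phasor to rectangular form:
  V1 = 12.7·(cos(-99.2°) + j·sin(-99.2°)) = -2.03 - j12.54 V
  V2 = 11.4·(cos(60.0°) + j·sin(60.0°)) = 5.7 + j9.873 V
  V3 = 48·(cos(45.0°) + j·sin(45.0°)) = 33.94 + j33.94 V
  V4 = 20.6·(cos(-25.4°) + j·sin(-25.4°)) = 18.61 - j8.836 V
Step 2 — Sum components: V_total = 56.22 + j22.44 V.
Step 3 — Convert to polar: |V_total| = 60.53 V, ∠V_total = 21.8°.

V_total = 60.53∠21.8° V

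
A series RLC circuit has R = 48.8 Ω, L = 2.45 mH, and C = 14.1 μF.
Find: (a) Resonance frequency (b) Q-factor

Step 1 — Resonance condition Im(Z)=0 gives ω₀ = 1/√(LC).
Step 2 — ω₀ = 1/√(0.00245·1.41e-05) = 5380 rad/s.
Step 3 — f₀ = ω₀/(2π) = 856.3 Hz.
Step 4 — Series Q: Q = ω₀L/R = 5380·0.00245/48.8 = 0.2701.

(a) f₀ = 856.3 Hz  (b) Q = 0.2701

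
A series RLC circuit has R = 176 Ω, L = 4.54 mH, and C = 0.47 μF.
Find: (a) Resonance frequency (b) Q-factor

Step 1 — Resonance condition Im(Z)=0 gives ω₀ = 1/√(LC).
Step 2 — ω₀ = 1/√(0.00454·4.7e-07) = 2.165e+04 rad/s.
Step 3 — f₀ = ω₀/(2π) = 3445 Hz.
Step 4 — Series Q: Q = ω₀L/R = 2.165e+04·0.00454/176 = 0.5584.

(a) f₀ = 3445 Hz  (b) Q = 0.5584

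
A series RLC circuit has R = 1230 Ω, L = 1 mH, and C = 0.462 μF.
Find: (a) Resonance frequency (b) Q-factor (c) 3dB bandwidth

Step 1 — Resonance condition Im(Z)=0 gives ω₀ = 1/√(LC).
Step 2 — ω₀ = 1/√(0.001·4.62e-07) = 4.652e+04 rad/s.
Step 3 — f₀ = ω₀/(2π) = 7405 Hz.
Step 4 — Series Q: Q = ω₀L/R = 4.652e+04·0.001/1230 = 0.03782.
Step 5 — 3dB bandwidth: Δω = ω₀/Q = 1.23e+06 rad/s; BW = Δω/(2π) = 1.958e+05 Hz.

(a) f₀ = 7405 Hz  (b) Q = 0.03782  (c) BW = 1.958e+05 Hz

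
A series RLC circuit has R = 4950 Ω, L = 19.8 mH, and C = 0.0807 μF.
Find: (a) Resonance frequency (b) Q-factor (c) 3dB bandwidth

Step 1 — Resonance condition Im(Z)=0 gives ω₀ = 1/√(LC).
Step 2 — ω₀ = 1/√(0.0198·8.07e-08) = 2.502e+04 rad/s.
Step 3 — f₀ = ω₀/(2π) = 3982 Hz.
Step 4 — Series Q: Q = ω₀L/R = 2.502e+04·0.0198/4950 = 0.1001.
Step 5 — 3dB bandwidth: Δω = ω₀/Q = 2.5e+05 rad/s; BW = Δω/(2π) = 3.979e+04 Hz.

(a) f₀ = 3982 Hz  (b) Q = 0.1001  (c) BW = 3.979e+04 Hz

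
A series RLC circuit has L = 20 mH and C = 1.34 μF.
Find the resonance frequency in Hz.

Step 1 — Resonance condition Im(Z)=0 gives ω₀ = 1/√(LC).
Step 2 — ω₀ = 1/√(0.02·1.34e-06) = 6108 rad/s.
Step 3 — f₀ = ω₀/(2π) = 972.2 Hz.

f₀ = 972.2 Hz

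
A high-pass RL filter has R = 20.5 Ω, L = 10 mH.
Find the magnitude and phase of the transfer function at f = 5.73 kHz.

Step 1 — Angular frequency: ω = 2π·5730 = 3.6e+04 rad/s.
Step 2 — Transfer function: H(jω) = jωL/(R + jωL).
Step 3 — Numerator jωL = j·360; denominator R + jωL = 20.5 + j360.
Step 4 — H = 0.9968 + j0.05676.
Step 5 — Magnitude: |H| = 0.9984 (-0.0 dB); phase: φ = 3.3°.

|H| = 0.9984 (-0.0 dB), φ = 3.3°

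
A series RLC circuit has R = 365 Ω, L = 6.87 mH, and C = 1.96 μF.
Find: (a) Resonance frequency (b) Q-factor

Step 1 — Resonance condition Im(Z)=0 gives ω₀ = 1/√(LC).
Step 2 — ω₀ = 1/√(0.00687·1.96e-06) = 8618 rad/s.
Step 3 — f₀ = ω₀/(2π) = 1372 Hz.
Step 4 — Series Q: Q = ω₀L/R = 8618·0.00687/365 = 0.1622.

(a) f₀ = 1372 Hz  (b) Q = 0.1622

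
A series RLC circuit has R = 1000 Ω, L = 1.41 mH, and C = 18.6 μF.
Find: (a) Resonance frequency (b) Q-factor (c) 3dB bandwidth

Step 1 — Resonance condition Im(Z)=0 gives ω₀ = 1/√(LC).
Step 2 — ω₀ = 1/√(0.00141·1.86e-05) = 6175 rad/s.
Step 3 — f₀ = ω₀/(2π) = 982.8 Hz.
Step 4 — Series Q: Q = ω₀L/R = 6175·0.00141/1000 = 0.008707.
Step 5 — 3dB bandwidth: Δω = ω₀/Q = 7.092e+05 rad/s; BW = Δω/(2π) = 1.129e+05 Hz.

(a) f₀ = 982.8 Hz  (b) Q = 0.008707  (c) BW = 1.129e+05 Hz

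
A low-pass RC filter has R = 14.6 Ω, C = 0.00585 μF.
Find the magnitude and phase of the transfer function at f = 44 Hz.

Step 1 — Angular frequency: ω = 2π·44 = 276.5 rad/s.
Step 2 — Transfer function: H(jω) = 1/(1 + jωRC).
Step 3 — Denominator: 1 + jωRC = 1 + j·276.5·14.6·5.85e-09 = 1 + j2.361e-05.
Step 4 — H = 1 - j2.361e-05.
Step 5 — Magnitude: |H| = 1 (-0.0 dB); phase: φ = -0.0°.

|H| = 1 (-0.0 dB), φ = -0.0°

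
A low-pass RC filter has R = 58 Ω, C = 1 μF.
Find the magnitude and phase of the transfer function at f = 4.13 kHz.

Step 1 — Angular frequency: ω = 2π·4130 = 2.595e+04 rad/s.
Step 2 — Transfer function: H(jω) = 1/(1 + jωRC).
Step 3 — Denominator: 1 + jωRC = 1 + j·2.595e+04·58·1e-06 = 1 + j1.505.
Step 4 — H = 0.3063 - j0.4609.
Step 5 — Magnitude: |H| = 0.5534 (-5.1 dB); phase: φ = -56.4°.

|H| = 0.5534 (-5.1 dB), φ = -56.4°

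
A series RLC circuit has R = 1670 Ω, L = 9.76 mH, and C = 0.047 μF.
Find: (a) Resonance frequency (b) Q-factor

Step 1 — Resonance condition Im(Z)=0 gives ω₀ = 1/√(LC).
Step 2 — ω₀ = 1/√(0.00976·4.7e-08) = 4.669e+04 rad/s.
Step 3 — f₀ = ω₀/(2π) = 7431 Hz.
Step 4 — Series Q: Q = ω₀L/R = 4.669e+04·0.00976/1670 = 0.2729.

(a) f₀ = 7431 Hz  (b) Q = 0.2729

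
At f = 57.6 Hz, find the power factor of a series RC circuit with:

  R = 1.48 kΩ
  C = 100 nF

Step 1 — Angular frequency: ω = 2π·f = 2π·57.6 = 361.9 rad/s.
Step 2 — Component impedances:
  R: Z = R = 1480 Ω
  C: Z = 1/(jωC) = -j/(ω·C) = 0 - j2.763e+04 Ω
Step 3 — Series combination: Z_total = R + C = 1480 - j2.763e+04 Ω = 2.767e+04∠-86.9° Ω.
Step 4 — Power factor: PF = cos(φ) = Re(Z)/|Z| = 1480/2.767e+04 = 0.05349.
Step 5 — Type: Im(Z) = -2.763e+04 ⇒ leading (phase φ = -86.9°).

PF = 0.05349 (leading, φ = -86.9°)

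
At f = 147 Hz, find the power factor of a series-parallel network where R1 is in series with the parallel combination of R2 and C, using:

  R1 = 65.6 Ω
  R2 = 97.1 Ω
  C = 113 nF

Step 1 — Angular frequency: ω = 2π·f = 2π·147 = 923.6 rad/s.
Step 2 — Component impedances:
  R1: Z = R = 65.6 Ω
  R2: Z = R = 97.1 Ω
  C: Z = 1/(jωC) = -j/(ω·C) = 0 - j9581 Ω
Step 3 — Parallel branch: R2 || C = 1/(1/R2 + 1/C) = 97.09 - j0.9839 Ω.
Step 4 — Series with R1: Z_total = R1 + (R2 || C) = 162.7 - j0.9839 Ω = 162.7∠-0.3° Ω.
Step 5 — Power factor: PF = cos(φ) = Re(Z)/|Z| = 162.7/162.7 = 1.
Step 6 — Type: Im(Z) = -0.9839 ⇒ leading (phase φ = -0.3°).

PF = 1 (leading, φ = -0.3°)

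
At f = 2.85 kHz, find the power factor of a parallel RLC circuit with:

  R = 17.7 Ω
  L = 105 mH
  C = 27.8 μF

Step 1 — Angular frequency: ω = 2π·f = 2π·2850 = 1.791e+04 rad/s.
Step 2 — Component impedances:
  R: Z = R = 17.7 Ω
  L: Z = jωL = j·1.791e+04·0.105 = 0 + j1880 Ω
  C: Z = 1/(jωC) = -j/(ω·C) = 0 - j2.009 Ω
Step 3 — Parallel combination: 1/Z_total = 1/R + 1/L + 1/C; Z_total = 0.2256 - j1.985 Ω = 1.998∠-83.5° Ω.
Step 4 — Power factor: PF = cos(φ) = Re(Z)/|Z| = 0.2256/1.998 = 0.1129.
Step 5 — Type: Im(Z) = -1.985 ⇒ leading (phase φ = -83.5°).

PF = 0.1129 (leading, φ = -83.5°)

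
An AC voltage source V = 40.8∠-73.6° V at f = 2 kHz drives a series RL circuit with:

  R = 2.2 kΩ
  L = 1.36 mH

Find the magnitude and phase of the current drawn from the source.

Step 1 — Angular frequency: ω = 2π·f = 2π·2000 = 1.257e+04 rad/s.
Step 2 — Component impedances:
  R: Z = R = 2200 Ω
  L: Z = jωL = j·1.257e+04·0.00136 = 0 + j17.09 Ω
Step 3 — Series combination: Z_total = R + L = 2200 + j17.09 Ω = 2200∠0.4° Ω.
Step 4 — Source phasor: V = 40.8∠-73.6° V = 11.52 - j39.14 V.
Step 5 — Ohm's law: I = V / Z_total = (11.52 - j39.14) / (2200 + j17.09) = 0.005098 - j0.01783 A.
Step 6 — Convert to polar: |I| = 0.01854 A, ∠I = -74.0°.

I = 0.01854∠-74.0° A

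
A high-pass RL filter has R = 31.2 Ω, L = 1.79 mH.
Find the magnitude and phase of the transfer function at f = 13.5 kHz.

Step 1 — Angular frequency: ω = 2π·1.35e+04 = 8.482e+04 rad/s.
Step 2 — Transfer function: H(jω) = jωL/(R + jωL).
Step 3 — Numerator jωL = j·151.8; denominator R + jωL = 31.2 + j151.8.
Step 4 — H = 0.9595 + j0.1972.
Step 5 — Magnitude: |H| = 0.9795 (-0.2 dB); phase: φ = 11.6°.

|H| = 0.9795 (-0.2 dB), φ = 11.6°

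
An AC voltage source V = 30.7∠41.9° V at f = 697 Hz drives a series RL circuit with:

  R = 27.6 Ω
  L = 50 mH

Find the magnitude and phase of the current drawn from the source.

Step 1 — Angular frequency: ω = 2π·f = 2π·697 = 4379 rad/s.
Step 2 — Component impedances:
  R: Z = R = 27.6 Ω
  L: Z = jωL = j·4379·0.05 = 0 + j219 Ω
Step 3 — Series combination: Z_total = R + L = 27.6 + j219 Ω = 220.7∠82.8° Ω.
Step 4 — Source phasor: V = 30.7∠41.9° V = 22.85 + j20.5 V.
Step 5 — Ohm's law: I = V / Z_total = (22.85 + j20.5) / (27.6 + j219) = 0.1051 - j0.09111 A.
Step 6 — Convert to polar: |I| = 0.1391 A, ∠I = -40.9°.

I = 0.1391∠-40.9° A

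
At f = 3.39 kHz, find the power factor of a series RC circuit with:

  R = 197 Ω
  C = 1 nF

Step 1 — Angular frequency: ω = 2π·f = 2π·3390 = 2.13e+04 rad/s.
Step 2 — Component impedances:
  R: Z = R = 197 Ω
  C: Z = 1/(jωC) = -j/(ω·C) = 0 - j4.695e+04 Ω
Step 3 — Series combination: Z_total = R + C = 197 - j4.695e+04 Ω = 4.695e+04∠-89.8° Ω.
Step 4 — Power factor: PF = cos(φ) = Re(Z)/|Z| = 197/4.695e+04 = 0.004196.
Step 5 — Type: Im(Z) = -4.695e+04 ⇒ leading (phase φ = -89.8°).

PF = 0.004196 (leading, φ = -89.8°)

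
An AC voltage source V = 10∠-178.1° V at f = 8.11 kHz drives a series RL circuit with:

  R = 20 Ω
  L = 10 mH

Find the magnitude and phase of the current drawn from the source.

Step 1 — Angular frequency: ω = 2π·f = 2π·8110 = 5.096e+04 rad/s.
Step 2 — Component impedances:
  R: Z = R = 20 Ω
  L: Z = jωL = j·5.096e+04·0.01 = 0 + j509.6 Ω
Step 3 — Series combination: Z_total = R + L = 20 + j509.6 Ω = 510∠87.8° Ω.
Step 4 — Source phasor: V = 10∠-178.1° V = -9.995 - j0.3316 V.
Step 5 — Ohm's law: I = V / Z_total = (-9.995 - j0.3316) / (20 + j509.6) = -0.001418 + j0.01956 A.
Step 6 — Convert to polar: |I| = 0.01961 A, ∠I = 94.1°.

I = 0.01961∠94.1° A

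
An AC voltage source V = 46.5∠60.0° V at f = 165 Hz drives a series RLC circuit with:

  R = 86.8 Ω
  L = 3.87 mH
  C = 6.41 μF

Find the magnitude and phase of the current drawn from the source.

Step 1 — Angular frequency: ω = 2π·f = 2π·165 = 1037 rad/s.
Step 2 — Component impedances:
  R: Z = R = 86.8 Ω
  L: Z = jωL = j·1037·0.00387 = 0 + j4.012 Ω
  C: Z = 1/(jωC) = -j/(ω·C) = 0 - j150.5 Ω
Step 3 — Series combination: Z_total = R + L + C = 86.8 - j146.5 Ω = 170.3∠-59.3° Ω.
Step 4 — Source phasor: V = 46.5∠60.0° V = 23.25 + j40.27 V.
Step 5 — Ohm's law: I = V / Z_total = (23.25 + j40.27) / (86.8 - j146.5) = -0.1339 + j0.2381 A.
Step 6 — Convert to polar: |I| = 0.2731 A, ∠I = 119.3°.

I = 0.2731∠119.3° A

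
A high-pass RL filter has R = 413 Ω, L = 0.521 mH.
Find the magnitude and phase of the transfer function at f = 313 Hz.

Step 1 — Angular frequency: ω = 2π·313 = 1967 rad/s.
Step 2 — Transfer function: H(jω) = jωL/(R + jωL).
Step 3 — Numerator jωL = j·1.025; denominator R + jωL = 413 + j1.025.
Step 4 — H = 6.155e-06 + j0.002481.
Step 5 — Magnitude: |H| = 0.002481 (-52.1 dB); phase: φ = 89.9°.

|H| = 0.002481 (-52.1 dB), φ = 89.9°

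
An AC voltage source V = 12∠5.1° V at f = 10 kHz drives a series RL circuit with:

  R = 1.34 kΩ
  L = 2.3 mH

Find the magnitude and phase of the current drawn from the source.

Step 1 — Angular frequency: ω = 2π·f = 2π·1e+04 = 6.283e+04 rad/s.
Step 2 — Component impedances:
  R: Z = R = 1340 Ω
  L: Z = jωL = j·6.283e+04·0.0023 = 0 + j144.5 Ω
Step 3 — Series combination: Z_total = R + L = 1340 + j144.5 Ω = 1348∠6.2° Ω.
Step 4 — Source phasor: V = 12∠5.1° V = 11.95 + j1.067 V.
Step 5 — Ohm's law: I = V / Z_total = (11.95 + j1.067) / (1340 + j144.5) = 0.008902 - j0.000164 A.
Step 6 — Convert to polar: |I| = 0.008904 A, ∠I = -1.1°.

I = 0.008904∠-1.1° A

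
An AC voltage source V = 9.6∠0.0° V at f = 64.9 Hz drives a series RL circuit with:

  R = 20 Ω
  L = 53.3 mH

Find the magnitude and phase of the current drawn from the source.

Step 1 — Angular frequency: ω = 2π·f = 2π·64.9 = 407.8 rad/s.
Step 2 — Component impedances:
  R: Z = R = 20 Ω
  L: Z = jωL = j·407.8·0.0533 = 0 + j21.73 Ω
Step 3 — Series combination: Z_total = R + L = 20 + j21.73 Ω = 29.54∠47.4° Ω.
Step 4 — Source phasor: V = 9.6∠0.0° V = 9.6 V.
Step 5 — Ohm's law: I = V / Z_total = (9.6) / (20 + j21.73) = 0.2201 - j0.2392 A.
Step 6 — Convert to polar: |I| = 0.325 A, ∠I = -47.4°.

I = 0.325∠-47.4° A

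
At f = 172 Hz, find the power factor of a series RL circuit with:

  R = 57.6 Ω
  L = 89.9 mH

Step 1 — Angular frequency: ω = 2π·f = 2π·172 = 1081 rad/s.
Step 2 — Component impedances:
  R: Z = R = 57.6 Ω
  L: Z = jωL = j·1081·0.0899 = 0 + j97.16 Ω
Step 3 — Series combination: Z_total = R + L = 57.6 + j97.16 Ω = 112.9∠59.3° Ω.
Step 4 — Power factor: PF = cos(φ) = Re(Z)/|Z| = 57.6/112.95 = 0.51.
Step 5 — Type: Im(Z) = 97.16 ⇒ lagging (phase φ = 59.3°).

PF = 0.51 (lagging, φ = 59.3°)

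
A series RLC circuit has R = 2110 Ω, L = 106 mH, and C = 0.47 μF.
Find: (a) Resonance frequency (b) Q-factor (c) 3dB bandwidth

Step 1 — Resonance condition Im(Z)=0 gives ω₀ = 1/√(LC).
Step 2 — ω₀ = 1/√(0.106·4.7e-07) = 4480 rad/s.
Step 3 — f₀ = ω₀/(2π) = 713 Hz.
Step 4 — Series Q: Q = ω₀L/R = 4480·0.106/2110 = 0.2251.
Step 5 — 3dB bandwidth: Δω = ω₀/Q = 1.991e+04 rad/s; BW = Δω/(2π) = 3168 Hz.

(a) f₀ = 713 Hz  (b) Q = 0.2251  (c) BW = 3168 Hz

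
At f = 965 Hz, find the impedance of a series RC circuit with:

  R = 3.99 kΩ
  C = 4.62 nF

Step 1 — Angular frequency: ω = 2π·f = 2π·965 = 6063 rad/s.
Step 2 — Component impedances:
  R: Z = R = 3990 Ω
  C: Z = 1/(jωC) = -j/(ω·C) = 0 - j3.57e+04 Ω
Step 3 — Series combination: Z_total = R + C = 3990 - j3.57e+04 Ω = 3.592e+04∠-83.6° Ω.

Z = 3990 - j3.57e+04 Ω = 3.592e+04∠-83.6° Ω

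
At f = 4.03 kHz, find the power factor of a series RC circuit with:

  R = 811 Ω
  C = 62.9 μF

Step 1 — Angular frequency: ω = 2π·f = 2π·4030 = 2.532e+04 rad/s.
Step 2 — Component impedances:
  R: Z = R = 811 Ω
  C: Z = 1/(jωC) = -j/(ω·C) = 0 - j0.6279 Ω
Step 3 — Series combination: Z_total = R + C = 811 - j0.6279 Ω = 811∠-0.0° Ω.
Step 4 — Power factor: PF = cos(φ) = Re(Z)/|Z| = 811/811 = 1.
Step 5 — Type: Im(Z) = -0.6279 ⇒ leading (phase φ = -0.0°).

PF = 1 (leading, φ = -0.0°)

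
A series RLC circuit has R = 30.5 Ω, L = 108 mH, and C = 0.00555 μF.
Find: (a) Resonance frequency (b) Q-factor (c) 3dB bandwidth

Step 1 — Resonance: ω₀ = 1/√(LC) = 1/√(0.108·5.55e-09) = 4.085e+04 rad/s.
Step 2 — f₀ = ω₀/(2π) = 6501 Hz.
Step 3 — Series Q: Q = ω₀L/R = 4.085e+04·0.108/30.5 = 144.6.
Step 4 — Bandwidth: Δω = ω₀/Q = 282.4 rad/s; BW = Δω/(2π) = 44.95 Hz.

(a) f₀ = 6501 Hz  (b) Q = 144.6  (c) BW = 44.95 Hz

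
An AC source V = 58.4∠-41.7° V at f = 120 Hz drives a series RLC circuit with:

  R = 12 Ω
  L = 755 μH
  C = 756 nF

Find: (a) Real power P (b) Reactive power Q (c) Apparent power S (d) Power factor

Step 1 — Angular frequency: ω = 2π·f = 2π·120 = 754 rad/s.
Step 2 — Component impedances:
  R: Z = R = 12 Ω
  L: Z = jωL = j·754·0.000755 = 0 + j0.5693 Ω
  C: Z = 1/(jωC) = -j/(ω·C) = 0 - j1754 Ω
Step 3 — Series combination: Z_total = R + L + C = 12 - j1754 Ω = 1754∠-89.6° Ω.
Step 4 — Source phasor: V = 58.4∠-41.7° V = 43.6 - j38.85 V.
Step 5 — Current: I = V / Z = 0.02232 + j0.02471 A = 0.0333∠47.9° A.
Step 6 — Complex power: S = V·I* = 0.01331 - j1.945 VA.
Step 7 — Real power: P = Re(S) = 0.01331 W.
Step 8 — Reactive power: Q = Im(S) = -1.945 VAR.
Step 9 — Apparent power: |S| = 1.945 VA.
Step 10 — Power factor: PF = P/|S| = 0.006842 (leading).

(a) P = 0.01331 W  (b) Q = -1.945 VAR  (c) S = 1.945 VA  (d) PF = 0.006842 (leading)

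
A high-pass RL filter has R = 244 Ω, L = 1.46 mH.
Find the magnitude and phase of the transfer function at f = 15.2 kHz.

Step 1 — Angular frequency: ω = 2π·1.52e+04 = 9.55e+04 rad/s.
Step 2 — Transfer function: H(jω) = jωL/(R + jωL).
Step 3 — Numerator jωL = j·139.4; denominator R + jωL = 244 + j139.4.
Step 4 — H = 0.2462 + j0.4308.
Step 5 — Magnitude: |H| = 0.4962 (-6.1 dB); phase: φ = 60.3°.

|H| = 0.4962 (-6.1 dB), φ = 60.3°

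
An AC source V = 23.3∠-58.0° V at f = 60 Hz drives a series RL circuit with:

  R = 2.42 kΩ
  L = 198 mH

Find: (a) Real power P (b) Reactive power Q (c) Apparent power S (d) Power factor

Step 1 — Angular frequency: ω = 2π·f = 2π·60 = 377 rad/s.
Step 2 — Component impedances:
  R: Z = R = 2420 Ω
  L: Z = jωL = j·377·0.198 = 0 + j74.64 Ω
Step 3 — Series combination: Z_total = R + L = 2420 + j74.64 Ω = 2421∠1.8° Ω.
Step 4 — Source phasor: V = 23.3∠-58.0° V = 12.35 - j19.76 V.
Step 5 — Current: I = V / Z = 0.004846 - j0.008315 A = 0.009624∠-59.8° A.
Step 6 — Complex power: S = V·I* = 0.2241 + j0.006913 VA.
Step 7 — Real power: P = Re(S) = 0.2241 W.
Step 8 — Reactive power: Q = Im(S) = 0.006913 VAR.
Step 9 — Apparent power: |S| = 0.2242 VA.
Step 10 — Power factor: PF = P/|S| = 0.9995 (lagging).

(a) P = 0.2241 W  (b) Q = 0.006913 VAR  (c) S = 0.2242 VA  (d) PF = 0.9995 (lagging)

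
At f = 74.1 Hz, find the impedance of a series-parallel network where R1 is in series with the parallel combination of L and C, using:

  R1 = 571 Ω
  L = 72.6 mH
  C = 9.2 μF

Step 1 — Angular frequency: ω = 2π·f = 2π·74.1 = 465.6 rad/s.
Step 2 — Component impedances:
  R1: Z = R = 571 Ω
  L: Z = jωL = j·465.6·0.0726 = 0 + j33.8 Ω
  C: Z = 1/(jωC) = -j/(ω·C) = 0 - j233.5 Ω
Step 3 — Parallel branch: L || C = 1/(1/L + 1/C) = 0 + j39.52 Ω.
Step 4 — Series with R1: Z_total = R1 + (L || C) = 571 + j39.52 Ω = 572.4∠4.0° Ω.

Z = 571 + j39.52 Ω = 572.4∠4.0° Ω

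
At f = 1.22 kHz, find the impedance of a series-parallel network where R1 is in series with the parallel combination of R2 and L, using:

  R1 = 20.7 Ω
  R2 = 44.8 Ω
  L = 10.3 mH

Step 1 — Angular frequency: ω = 2π·f = 2π·1220 = 7665 rad/s.
Step 2 — Component impedances:
  R1: Z = R = 20.7 Ω
  R2: Z = R = 44.8 Ω
  L: Z = jωL = j·7665·0.0103 = 0 + j78.95 Ω
Step 3 — Parallel branch: R2 || L = 1/(1/R2 + 1/L) = 33.89 + j19.23 Ω.
Step 4 — Series with R1: Z_total = R1 + (R2 || L) = 54.59 + j19.23 Ω = 57.88∠19.4° Ω.

Z = 54.59 + j19.23 Ω = 57.88∠19.4° Ω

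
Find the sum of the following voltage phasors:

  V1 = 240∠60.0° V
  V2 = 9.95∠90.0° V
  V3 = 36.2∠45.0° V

Step 1 — Convert each phasor to rectangular form:
  V1 = 240·(cos(60.0°) + j·sin(60.0°)) = 120 + j207.8 V
  V2 = 9.95·(cos(90.0°) + j·sin(90.0°)) = 0 + j9.95 V
  V3 = 36.2·(cos(45.0°) + j·sin(45.0°)) = 25.6 + j25.6 V
Step 2 — Sum components: V_total = 145.6 + j243.4 V.
Step 3 — Convert to polar: |V_total| = 283.6 V, ∠V_total = 59.1°.

V_total = 283.6∠59.1° V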